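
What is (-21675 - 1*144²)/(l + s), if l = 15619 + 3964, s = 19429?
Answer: -14137/13004 ≈ -1.0871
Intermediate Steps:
l = 19583
(-21675 - 1*144²)/(l + s) = (-21675 - 1*144²)/(19583 + 19429) = (-21675 - 1*20736)/39012 = (-21675 - 20736)*(1/39012) = -42411*1/39012 = -14137/13004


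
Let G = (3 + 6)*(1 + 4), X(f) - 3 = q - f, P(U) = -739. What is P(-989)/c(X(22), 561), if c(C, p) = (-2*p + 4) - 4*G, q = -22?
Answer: 739/1298 ≈ 0.56934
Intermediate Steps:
X(f) = -19 - f (X(f) = 3 + (-22 - f) = -19 - f)
G = 45 (G = 9*5 = 45)
c(C, p) = -176 - 2*p (c(C, p) = (-2*p + 4) - 4*45 = (4 - 2*p) - 180 = -176 - 2*p)
P(-989)/c(X(22), 561) = -739/(-176 - 2*561) = -739/(-176 - 1122) = -739/(-1298) = -739*(-1/1298) = 739/1298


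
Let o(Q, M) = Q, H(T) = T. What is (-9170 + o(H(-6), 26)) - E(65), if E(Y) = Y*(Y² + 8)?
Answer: -284321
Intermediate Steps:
E(Y) = Y*(8 + Y²)
(-9170 + o(H(-6), 26)) - E(65) = (-9170 - 6) - 65*(8 + 65²) = -9176 - 65*(8 + 4225) = -9176 - 65*4233 = -9176 - 1*275145 = -9176 - 275145 = -284321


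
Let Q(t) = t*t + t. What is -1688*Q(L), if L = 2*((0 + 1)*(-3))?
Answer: -50640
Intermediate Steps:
L = -6 (L = 2*(1*(-3)) = 2*(-3) = -6)
Q(t) = t + t² (Q(t) = t² + t = t + t²)
-1688*Q(L) = -(-10128)*(1 - 6) = -(-10128)*(-5) = -1688*30 = -50640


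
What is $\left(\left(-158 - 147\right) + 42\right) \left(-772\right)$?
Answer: $203036$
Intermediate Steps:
$\left(\left(-158 - 147\right) + 42\right) \left(-772\right) = \left(-305 + 42\right) \left(-772\right) = \left(-263\right) \left(-772\right) = 203036$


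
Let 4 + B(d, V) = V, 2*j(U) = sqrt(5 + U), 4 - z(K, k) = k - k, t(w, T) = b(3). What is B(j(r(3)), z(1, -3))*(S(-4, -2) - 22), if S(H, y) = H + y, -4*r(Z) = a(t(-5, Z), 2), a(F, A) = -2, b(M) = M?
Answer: 0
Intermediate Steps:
t(w, T) = 3
r(Z) = 1/2 (r(Z) = -1/4*(-2) = 1/2)
z(K, k) = 4 (z(K, k) = 4 - (k - k) = 4 - 1*0 = 4 + 0 = 4)
j(U) = sqrt(5 + U)/2
B(d, V) = -4 + V
B(j(r(3)), z(1, -3))*(S(-4, -2) - 22) = (-4 + 4)*((-4 - 2) - 22) = 0*(-6 - 22) = 0*(-28) = 0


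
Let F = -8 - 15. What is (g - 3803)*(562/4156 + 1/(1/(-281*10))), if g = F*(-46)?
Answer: 16027777755/2078 ≈ 7.7131e+6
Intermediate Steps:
F = -23
g = 1058 (g = -23*(-46) = 1058)
(g - 3803)*(562/4156 + 1/(1/(-281*10))) = (1058 - 3803)*(562/4156 + 1/(1/(-281*10))) = -2745*(562*(1/4156) + 1/(1/(-2810))) = -2745*(281/2078 + 1/(-1/2810)) = -2745*(281/2078 - 2810) = -2745*(-5838899/2078) = 16027777755/2078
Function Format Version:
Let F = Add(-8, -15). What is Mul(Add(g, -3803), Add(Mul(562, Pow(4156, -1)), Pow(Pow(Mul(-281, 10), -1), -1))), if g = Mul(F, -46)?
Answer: Rational(16027777755, 2078) ≈ 7.7131e+6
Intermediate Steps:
F = -23
g = 1058 (g = Mul(-23, -46) = 1058)
Mul(Add(g, -3803), Add(Mul(562, Pow(4156, -1)), Pow(Pow(Mul(-281, 10), -1), -1))) = Mul(Add(1058, -3803), Add(Mul(562, Pow(4156, -1)), Pow(Pow(Mul(-281, 10), -1), -1))) = Mul(-2745, Add(Mul(562, Rational(1, 4156)), Pow(Pow(-2810, -1), -1))) = Mul(-2745, Add(Rational(281, 2078), Pow(Rational(-1, 2810), -1))) = Mul(-2745, Add(Rational(281, 2078), -2810)) = Mul(-2745, Rational(-5838899, 2078)) = Rational(16027777755, 2078)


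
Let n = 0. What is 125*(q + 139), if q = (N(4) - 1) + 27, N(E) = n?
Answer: 20625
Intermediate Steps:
N(E) = 0
q = 26 (q = (0 - 1) + 27 = -1 + 27 = 26)
125*(q + 139) = 125*(26 + 139) = 125*165 = 20625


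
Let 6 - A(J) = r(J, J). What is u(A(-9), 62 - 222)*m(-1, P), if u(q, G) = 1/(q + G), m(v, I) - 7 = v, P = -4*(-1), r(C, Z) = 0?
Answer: -3/77 ≈ -0.038961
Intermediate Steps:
P = 4
m(v, I) = 7 + v
A(J) = 6 (A(J) = 6 - 1*0 = 6 + 0 = 6)
u(q, G) = 1/(G + q)
u(A(-9), 62 - 222)*m(-1, P) = (7 - 1)/((62 - 222) + 6) = 6/(-160 + 6) = 6/(-154) = -1/154*6 = -3/77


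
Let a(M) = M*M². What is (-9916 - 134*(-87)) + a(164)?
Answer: 4412686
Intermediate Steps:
a(M) = M³
(-9916 - 134*(-87)) + a(164) = (-9916 - 134*(-87)) + 164³ = (-9916 + 11658) + 4410944 = 1742 + 4410944 = 4412686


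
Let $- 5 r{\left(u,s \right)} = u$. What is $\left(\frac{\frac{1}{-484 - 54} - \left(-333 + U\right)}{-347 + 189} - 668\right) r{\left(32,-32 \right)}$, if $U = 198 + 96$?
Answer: $\frac{454429224}{106255} \approx 4276.8$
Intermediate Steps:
$r{\left(u,s \right)} = - \frac{u}{5}$
$U = 294$
$\left(\frac{\frac{1}{-484 - 54} - \left(-333 + U\right)}{-347 + 189} - 668\right) r{\left(32,-32 \right)} = \left(\frac{\frac{1}{-484 - 54} + \left(333 - 294\right)}{-347 + 189} - 668\right) \left(\left(- \frac{1}{5}\right) 32\right) = \left(\frac{\frac{1}{-538} + \left(333 - 294\right)}{-158} - 668\right) \left(- \frac{32}{5}\right) = \left(\left(- \frac{1}{538} + 39\right) \left(- \frac{1}{158}\right) - 668\right) \left(- \frac{32}{5}\right) = \left(\frac{20981}{538} \left(- \frac{1}{158}\right) - 668\right) \left(- \frac{32}{5}\right) = \left(- \frac{20981}{85004} - 668\right) \left(- \frac{32}{5}\right) = \left(- \frac{56803653}{85004}\right) \left(- \frac{32}{5}\right) = \frac{454429224}{106255}$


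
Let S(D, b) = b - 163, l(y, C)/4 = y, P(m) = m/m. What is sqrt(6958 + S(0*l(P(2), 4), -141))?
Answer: sqrt(6654) ≈ 81.572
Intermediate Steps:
P(m) = 1
l(y, C) = 4*y
S(D, b) = -163 + b
sqrt(6958 + S(0*l(P(2), 4), -141)) = sqrt(6958 + (-163 - 141)) = sqrt(6958 - 304) = sqrt(6654)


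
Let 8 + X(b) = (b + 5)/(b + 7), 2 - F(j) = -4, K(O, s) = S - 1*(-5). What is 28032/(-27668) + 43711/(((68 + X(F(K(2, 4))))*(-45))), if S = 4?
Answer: -4179986591/246210615 ≈ -16.977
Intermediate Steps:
K(O, s) = 9 (K(O, s) = 4 - 1*(-5) = 4 + 5 = 9)
F(j) = 6 (F(j) = 2 - 1*(-4) = 2 + 4 = 6)
X(b) = -8 + (5 + b)/(7 + b) (X(b) = -8 + (b + 5)/(b + 7) = -8 + (5 + b)/(7 + b))
28032/(-27668) + 43711/(((68 + X(F(K(2, 4))))*(-45))) = 28032/(-27668) + 43711/(((68 + (-51 - 7*6)/(7 + 6))*(-45))) = 28032*(-1/27668) + 43711/(((68 + (-51 - 42)/13)*(-45))) = -7008/6917 + 43711/(((68 + (1/13)*(-93))*(-45))) = -7008/6917 + 43711/(((68 - 93/13)*(-45))) = -7008/6917 + 43711/(((791/13)*(-45))) = -7008/6917 + 43711/(-35595/13) = -7008/6917 + 43711*(-13/35595) = -7008/6917 - 568243/35595 = -4179986591/246210615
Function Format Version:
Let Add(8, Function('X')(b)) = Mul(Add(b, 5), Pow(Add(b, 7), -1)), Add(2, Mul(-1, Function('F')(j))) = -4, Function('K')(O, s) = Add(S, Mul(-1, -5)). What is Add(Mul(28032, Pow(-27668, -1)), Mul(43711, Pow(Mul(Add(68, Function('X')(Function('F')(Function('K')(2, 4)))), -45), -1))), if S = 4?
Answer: Rational(-4179986591, 246210615) ≈ -16.977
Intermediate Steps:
Function('K')(O, s) = 9 (Function('K')(O, s) = Add(4, Mul(-1, -5)) = Add(4, 5) = 9)
Function('F')(j) = 6 (Function('F')(j) = Add(2, Mul(-1, -4)) = Add(2, 4) = 6)
Function('X')(b) = Add(-8, Mul(Pow(Add(7, b), -1), Add(5, b))) (Function('X')(b) = Add(-8, Mul(Add(b, 5), Pow(Add(b, 7), -1))) = Add(-8, Mul(Add(5, b), Pow(Add(7, b), -1))) = Add(-8, Mul(Pow(Add(7, b), -1), Add(5, b))))
Add(Mul(28032, Pow(-27668, -1)), Mul(43711, Pow(Mul(Add(68, Function('X')(Function('F')(Function('K')(2, 4)))), -45), -1))) = Add(Mul(28032, Pow(-27668, -1)), Mul(43711, Pow(Mul(Add(68, Mul(Pow(Add(7, 6), -1), Add(-51, Mul(-7, 6)))), -45), -1))) = Add(Mul(28032, Rational(-1, 27668)), Mul(43711, Pow(Mul(Add(68, Mul(Pow(13, -1), Add(-51, -42))), -45), -1))) = Add(Rational(-7008, 6917), Mul(43711, Pow(Mul(Add(68, Mul(Rational(1, 13), -93)), -45), -1))) = Add(Rational(-7008, 6917), Mul(43711, Pow(Mul(Add(68, Rational(-93, 13)), -45), -1))) = Add(Rational(-7008, 6917), Mul(43711, Pow(Mul(Rational(791, 13), -45), -1))) = Add(Rational(-7008, 6917), Mul(43711, Pow(Rational(-35595, 13), -1))) = Add(Rational(-7008, 6917), Mul(43711, Rational(-13, 35595))) = Add(Rational(-7008, 6917), Rational(-568243, 35595)) = Rational(-4179986591, 246210615)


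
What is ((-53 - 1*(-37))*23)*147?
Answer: -54096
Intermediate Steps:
((-53 - 1*(-37))*23)*147 = ((-53 + 37)*23)*147 = -16*23*147 = -368*147 = -54096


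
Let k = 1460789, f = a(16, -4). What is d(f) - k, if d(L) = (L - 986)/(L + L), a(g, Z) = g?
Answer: -23373109/16 ≈ -1.4608e+6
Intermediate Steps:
f = 16
d(L) = (-986 + L)/(2*L) (d(L) = (-986 + L)/((2*L)) = (-986 + L)*(1/(2*L)) = (-986 + L)/(2*L))
d(f) - k = (½)*(-986 + 16)/16 - 1*1460789 = (½)*(1/16)*(-970) - 1460789 = -485/16 - 1460789 = -23373109/16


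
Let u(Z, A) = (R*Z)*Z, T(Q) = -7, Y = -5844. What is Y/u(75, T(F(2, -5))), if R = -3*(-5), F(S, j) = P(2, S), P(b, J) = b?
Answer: -1948/28125 ≈ -0.069262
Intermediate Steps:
F(S, j) = 2
R = 15
u(Z, A) = 15*Z² (u(Z, A) = (15*Z)*Z = 15*Z²)
Y/u(75, T(F(2, -5))) = -5844/(15*75²) = -5844/(15*5625) = -5844/84375 = -5844*1/84375 = -1948/28125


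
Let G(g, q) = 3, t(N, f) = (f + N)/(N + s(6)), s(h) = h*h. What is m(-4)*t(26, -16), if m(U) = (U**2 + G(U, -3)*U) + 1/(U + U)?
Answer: 5/8 ≈ 0.62500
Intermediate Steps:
s(h) = h**2
t(N, f) = (N + f)/(36 + N) (t(N, f) = (f + N)/(N + 6**2) = (N + f)/(N + 36) = (N + f)/(36 + N))
m(U) = U**2 + 1/(2*U) + 3*U (m(U) = (U**2 + 3*U) + 1/(U + U) = (U**2 + 3*U) + 1/(2*U) = U**2 + 1/(2*U) + 3*U)
m(-4)*t(26, -16) = ((-4)**2 + (1/2)/(-4) + 3*(-4))*((26 - 16)/(36 + 26)) = (16 + (1/2)*(-1/4) - 12)*(10/62) = (16 - 1/8 - 12)*((1/62)*10) = (31/8)*(5/31) = 5/8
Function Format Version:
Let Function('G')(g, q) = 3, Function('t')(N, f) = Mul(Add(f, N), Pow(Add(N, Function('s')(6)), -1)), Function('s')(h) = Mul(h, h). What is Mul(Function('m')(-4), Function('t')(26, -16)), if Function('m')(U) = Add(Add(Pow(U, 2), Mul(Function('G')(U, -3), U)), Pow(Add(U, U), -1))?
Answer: Rational(5, 8) ≈ 0.62500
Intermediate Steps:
Function('s')(h) = Pow(h, 2)
Function('t')(N, f) = Mul(Pow(Add(36, N), -1), Add(N, f)) (Function('t')(N, f) = Mul(Add(f, N), Pow(Add(N, Pow(6, 2)), -1)) = Mul(Add(N, f), Pow(Add(N, 36), -1)) = Mul(Add(N, f), Pow(Add(36, N), -1)) = Mul(Pow(Add(36, N), -1), Add(N, f)))
Function('m')(U) = Add(Pow(U, 2), Mul(Rational(1, 2), Pow(U, -1)), Mul(3, U)) (Function('m')(U) = Add(Add(Pow(U, 2), Mul(3, U)), Pow(Add(U, U), -1)) = Add(Add(Pow(U, 2), Mul(3, U)), Pow(Mul(2, U), -1)) = Add(Add(Pow(U, 2), Mul(3, U)), Mul(Rational(1, 2), Pow(U, -1))) = Add(Pow(U, 2), Mul(Rational(1, 2), Pow(U, -1)), Mul(3, U)))
Mul(Function('m')(-4), Function('t')(26, -16)) = Mul(Add(Pow(-4, 2), Mul(Rational(1, 2), Pow(-4, -1)), Mul(3, -4)), Mul(Pow(Add(36, 26), -1), Add(26, -16))) = Mul(Add(16, Mul(Rational(1, 2), Rational(-1, 4)), -12), Mul(Pow(62, -1), 10)) = Mul(Add(16, Rational(-1, 8), -12), Mul(Rational(1, 62), 10)) = Mul(Rational(31, 8), Rational(5, 31)) = Rational(5, 8)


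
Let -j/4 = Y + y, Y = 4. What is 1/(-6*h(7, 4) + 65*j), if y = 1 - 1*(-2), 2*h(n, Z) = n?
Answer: -1/1841 ≈ -0.00054318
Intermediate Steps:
h(n, Z) = n/2
y = 3 (y = 1 + 2 = 3)
j = -28 (j = -4*(4 + 3) = -4*7 = -28)
1/(-6*h(7, 4) + 65*j) = 1/(-3*7 + 65*(-28)) = 1/(-6*7/2 - 1820) = 1/(-21 - 1820) = 1/(-1841) = -1/1841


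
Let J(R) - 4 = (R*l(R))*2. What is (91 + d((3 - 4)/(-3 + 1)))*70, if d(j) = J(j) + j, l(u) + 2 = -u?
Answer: 6510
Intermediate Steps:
l(u) = -2 - u
J(R) = 4 + 2*R*(-2 - R) (J(R) = 4 + (R*(-2 - R))*2 = 4 + 2*R*(-2 - R))
d(j) = 4 + j - 2*j*(2 + j) (d(j) = (4 - 2*j*(2 + j)) + j = 4 + j - 2*j*(2 + j))
(91 + d((3 - 4)/(-3 + 1)))*70 = (91 + (4 + (3 - 4)/(-3 + 1) - 2*(3 - 4)/(-3 + 1)*(2 + (3 - 4)/(-3 + 1))))*70 = (91 + (4 - 1/(-2) - 2*(-1/(-2))*(2 - 1/(-2))))*70 = (91 + (4 - 1*(-½) - 2*(-1*(-½))*(2 - 1*(-½))))*70 = (91 + (4 + ½ - 2*½*(2 + ½)))*70 = (91 + (4 + ½ - 2*½*5/2))*70 = (91 + (4 + ½ - 5/2))*70 = (91 + 2)*70 = 93*70 = 6510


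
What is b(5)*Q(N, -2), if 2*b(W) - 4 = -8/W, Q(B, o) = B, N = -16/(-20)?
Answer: 24/25 ≈ 0.96000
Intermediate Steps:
N = ⅘ (N = -16*(-1/20) = ⅘ ≈ 0.80000)
b(W) = 2 - 4/W (b(W) = 2 + (-8/W)/2 = 2 - 4/W)
b(5)*Q(N, -2) = (2 - 4/5)*(⅘) = (2 - 4*⅕)*(⅘) = (2 - ⅘)*(⅘) = (6/5)*(⅘) = 24/25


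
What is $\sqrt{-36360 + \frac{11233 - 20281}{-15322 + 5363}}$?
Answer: $\frac{4 i \sqrt{225384738258}}{9959} \approx 190.68 i$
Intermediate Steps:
$\sqrt{-36360 + \frac{11233 - 20281}{-15322 + 5363}} = \sqrt{-36360 - \frac{9048}{-9959}} = \sqrt{-36360 - - \frac{9048}{9959}} = \sqrt{-36360 + \frac{9048}{9959}} = \sqrt{- \frac{362100192}{9959}} = \frac{4 i \sqrt{225384738258}}{9959}$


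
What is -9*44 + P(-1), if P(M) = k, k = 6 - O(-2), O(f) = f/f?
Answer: -391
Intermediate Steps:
O(f) = 1
k = 5 (k = 6 - 1*1 = 6 - 1 = 5)
P(M) = 5
-9*44 + P(-1) = -9*44 + 5 = -396 + 5 = -391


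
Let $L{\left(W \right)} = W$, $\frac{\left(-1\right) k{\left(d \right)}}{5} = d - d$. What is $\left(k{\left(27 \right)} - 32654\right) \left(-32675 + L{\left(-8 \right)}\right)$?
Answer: $1067230682$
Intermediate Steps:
$k{\left(d \right)} = 0$ ($k{\left(d \right)} = - 5 \left(d - d\right) = \left(-5\right) 0 = 0$)
$\left(k{\left(27 \right)} - 32654\right) \left(-32675 + L{\left(-8 \right)}\right) = \left(0 - 32654\right) \left(-32675 - 8\right) = \left(-32654\right) \left(-32683\right) = 1067230682$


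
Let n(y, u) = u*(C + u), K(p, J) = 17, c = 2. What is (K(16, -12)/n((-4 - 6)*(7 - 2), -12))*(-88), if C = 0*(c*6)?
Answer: -187/18 ≈ -10.389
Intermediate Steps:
C = 0 (C = 0*(2*6) = 0*12 = 0)
n(y, u) = u² (n(y, u) = u*(0 + u) = u*u = u²)
(K(16, -12)/n((-4 - 6)*(7 - 2), -12))*(-88) = (17/((-12)²))*(-88) = (17/144)*(-88) = -187/18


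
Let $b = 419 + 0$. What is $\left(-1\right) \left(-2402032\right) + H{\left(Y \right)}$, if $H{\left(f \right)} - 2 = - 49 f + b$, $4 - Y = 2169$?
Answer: $2508538$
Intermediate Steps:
$Y = -2165$ ($Y = 4 - 2169 = -2165$)
$b = 419$
$H{\left(f \right)} = 421 - 49 f$ ($H{\left(f \right)} = 2 - \left(-419 + 49 f\right) = 421 - 49 f$)
$\left(-1\right) \left(-2402032\right) + H{\left(Y \right)} = \left(-1\right) \left(-2402032\right) + \left(421 - -106085\right) = 2402032 + \left(421 + 106085\right) = 2402032 + 106506 = 2508538$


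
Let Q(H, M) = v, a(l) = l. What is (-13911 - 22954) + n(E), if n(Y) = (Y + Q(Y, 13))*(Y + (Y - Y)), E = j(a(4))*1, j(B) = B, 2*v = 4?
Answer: -36841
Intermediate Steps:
v = 2 (v = (1/2)*4 = 2)
Q(H, M) = 2
E = 4 (E = 4*1 = 4)
n(Y) = Y*(2 + Y) (n(Y) = (Y + 2)*(Y + (Y - Y)) = (2 + Y)*(Y + 0) = (2 + Y)*Y = Y*(2 + Y))
(-13911 - 22954) + n(E) = (-13911 - 22954) + 4*(2 + 4) = -36865 + 4*6 = -36865 + 24 = -36841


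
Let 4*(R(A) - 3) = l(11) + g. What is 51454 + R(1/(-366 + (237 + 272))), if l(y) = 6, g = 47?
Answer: 205881/4 ≈ 51470.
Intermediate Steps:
R(A) = 65/4 (R(A) = 3 + (6 + 47)/4 = 3 + (¼)*53 = 3 + 53/4 = 65/4)
51454 + R(1/(-366 + (237 + 272))) = 51454 + 65/4 = 205881/4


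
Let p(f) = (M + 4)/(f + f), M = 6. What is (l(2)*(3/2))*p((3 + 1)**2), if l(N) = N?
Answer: 15/16 ≈ 0.93750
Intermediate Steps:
p(f) = 5/f (p(f) = (6 + 4)/(f + f) = 10/((2*f)) = 10*(1/(2*f)) = 5/f)
(l(2)*(3/2))*p((3 + 1)**2) = (2*(3/2))*(5/((3 + 1)**2)) = (2*(3*(1/2)))*(5/(4**2)) = (2*(3/2))*(5/16) = 3*(5*(1/16)) = 3*(5/16) = 15/16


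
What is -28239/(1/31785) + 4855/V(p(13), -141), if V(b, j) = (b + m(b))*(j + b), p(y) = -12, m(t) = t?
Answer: -3295901325425/3672 ≈ -8.9758e+8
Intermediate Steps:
V(b, j) = 2*b*(b + j) (V(b, j) = (b + b)*(j + b) = (2*b)*(b + j) = 2*b*(b + j))
-28239/(1/31785) + 4855/V(p(13), -141) = -28239/(1/31785) + 4855/((2*(-12)*(-12 - 141))) = -28239/1/31785 + 4855/((2*(-12)*(-153))) = -28239*31785 + 4855/3672 = -897576615 + 4855*(1/3672) = -897576615 + 4855/3672 = -3295901325425/3672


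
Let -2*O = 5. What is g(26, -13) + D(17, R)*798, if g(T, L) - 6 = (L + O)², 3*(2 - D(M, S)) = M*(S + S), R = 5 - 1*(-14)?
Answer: -679975/4 ≈ -1.6999e+5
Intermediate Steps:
R = 19 (R = 5 + 14 = 19)
D(M, S) = 2 - 2*M*S/3 (D(M, S) = 2 - M*(S + S)/3 = 2 - M*2*S/3 = 2 - 2*M*S/3)
O = -5/2 (O = -½*5 = -5/2 ≈ -2.5000)
g(T, L) = 6 + (-5/2 + L)² (g(T, L) = 6 + (L - 5/2)² = 6 + (-5/2 + L)²)
g(26, -13) + D(17, R)*798 = (6 + (-5 + 2*(-13))²/4) + (2 - ⅔*17*19)*798 = (6 + (-5 - 26)²/4) + (2 - 646/3)*798 = (6 + (¼)*(-31)²) - 640/3*798 = (6 + (¼)*961) - 170240 = (6 + 961/4) - 170240 = 985/4 - 170240 = -679975/4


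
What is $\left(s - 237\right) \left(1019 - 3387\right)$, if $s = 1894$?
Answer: $-3923776$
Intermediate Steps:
$\left(s - 237\right) \left(1019 - 3387\right) = \left(1894 - 237\right) \left(1019 - 3387\right) = 1657 \left(-2368\right) = -3923776$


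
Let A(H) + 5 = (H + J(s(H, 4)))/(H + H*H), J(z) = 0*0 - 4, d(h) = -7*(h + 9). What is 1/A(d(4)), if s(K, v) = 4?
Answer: -1638/8209 ≈ -0.19954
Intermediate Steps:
d(h) = -63 - 7*h (d(h) = -7*(9 + h) = -63 - 7*h)
J(z) = -4 (J(z) = 0 - 4 = -4)
A(H) = -5 + (-4 + H)/(H + H²) (A(H) = -5 + (H - 4)/(H + H*H) = -5 + (-4 + H)/(H + H²))
1/A(d(4)) = 1/((-4 - 5*(-63 - 7*4)² - 4*(-63 - 7*4))/((-63 - 7*4)*(1 + (-63 - 7*4)))) = 1/((-4 - 5*(-63 - 28)² - 4*(-63 - 28))/((-63 - 28)*(1 + (-63 - 28)))) = 1/((-4 - 5*(-91)² - 4*(-91))/((-91)*(1 - 91))) = 1/(-1/91*(-4 - 5*8281 + 364)/(-90)) = 1/(-1/91*(-1/90)*(-4 - 41405 + 364)) = 1/(-1/91*(-1/90)*(-41045)) = 1/(-8209/1638) = -1638/8209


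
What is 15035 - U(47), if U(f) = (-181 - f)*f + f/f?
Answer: 25750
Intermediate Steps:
U(f) = 1 + f*(-181 - f) (U(f) = f*(-181 - f) + 1 = 1 + f*(-181 - f))
15035 - U(47) = 15035 - (1 - 1*47² - 181*47) = 15035 - (1 - 1*2209 - 8507) = 15035 - (1 - 2209 - 8507) = 15035 - 1*(-10715) = 15035 + 10715 = 25750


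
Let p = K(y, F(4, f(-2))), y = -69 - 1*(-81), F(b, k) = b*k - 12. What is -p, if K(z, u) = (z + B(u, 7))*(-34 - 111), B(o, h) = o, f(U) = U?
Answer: -1160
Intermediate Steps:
F(b, k) = -12 + b*k
y = 12 (y = -69 + 81 = 12)
K(z, u) = -145*u - 145*z (K(z, u) = (z + u)*(-34 - 111) = (u + z)*(-145) = -145*u - 145*z)
p = 1160 (p = -145*(-12 + 4*(-2)) - 145*12 = -145*(-12 - 8) - 1740 = -145*(-20) - 1740 = 2900 - 1740 = 1160)
-p = -1*1160 = -1160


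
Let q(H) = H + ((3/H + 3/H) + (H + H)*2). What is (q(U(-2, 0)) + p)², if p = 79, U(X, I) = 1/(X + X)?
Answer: 46225/16 ≈ 2889.1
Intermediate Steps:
U(X, I) = 1/(2*X)
q(H) = 5*H + 6/H (q(H) = H + (6/H + (2*H)*2) = H + (6/H + 4*H) = H + (4*H + 6/H) = 5*H + 6/H)
(q(U(-2, 0)) + p)² = ((5*((½)/(-2)) + 6/(((½)/(-2)))) + 79)² = ((5*((½)*(-½)) + 6/(((½)*(-½)))) + 79)² = ((5*(-¼) + 6/(-¼)) + 79)² = ((-5/4 + 6*(-4)) + 79)² = ((-5/4 - 24) + 79)² = (-101/4 + 79)² = (215/4)² = 46225/16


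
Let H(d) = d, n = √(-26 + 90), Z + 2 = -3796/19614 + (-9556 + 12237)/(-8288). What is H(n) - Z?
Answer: 122118193/11611488 ≈ 10.517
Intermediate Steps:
Z = -29226289/11611488 (Z = -2 + (-3796/19614 + (-9556 + 12237)/(-8288)) = -2 + (-3796*1/19614 + 2681*(-1/8288)) = -2 + (-1898/9807 - 383/1184) = -2 - 6003313/11611488 = -29226289/11611488 ≈ -2.5170)
n = 8 (n = √64 = 8)
H(n) - Z = 8 - 1*(-29226289/11611488) = 8 + 29226289/11611488 = 122118193/11611488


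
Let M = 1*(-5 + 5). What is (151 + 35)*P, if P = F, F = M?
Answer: 0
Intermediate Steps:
M = 0 (M = 1*0 = 0)
F = 0
P = 0
(151 + 35)*P = (151 + 35)*0 = 186*0 = 0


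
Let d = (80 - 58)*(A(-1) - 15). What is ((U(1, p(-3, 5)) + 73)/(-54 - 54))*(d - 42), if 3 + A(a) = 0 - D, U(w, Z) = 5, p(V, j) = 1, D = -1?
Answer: 2704/9 ≈ 300.44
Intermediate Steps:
A(a) = -2 (A(a) = -3 + (0 - 1*(-1)) = -3 + (0 + 1) = -3 + 1 = -2)
d = -374 (d = (80 - 58)*(-2 - 15) = 22*(-17) = -374)
((U(1, p(-3, 5)) + 73)/(-54 - 54))*(d - 42) = ((5 + 73)/(-54 - 54))*(-374 - 42) = (78/(-108))*(-416) = (78*(-1/108))*(-416) = -13/18*(-416) = 2704/9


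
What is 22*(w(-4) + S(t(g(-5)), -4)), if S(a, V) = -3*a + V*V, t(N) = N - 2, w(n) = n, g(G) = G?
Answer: 726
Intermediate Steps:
t(N) = -2 + N
S(a, V) = V² - 3*a (S(a, V) = -3*a + V² = V² - 3*a)
22*(w(-4) + S(t(g(-5)), -4)) = 22*(-4 + ((-4)² - 3*(-2 - 5))) = 22*(-4 + (16 - 3*(-7))) = 22*(-4 + (16 + 21)) = 22*(-4 + 37) = 22*33 = 726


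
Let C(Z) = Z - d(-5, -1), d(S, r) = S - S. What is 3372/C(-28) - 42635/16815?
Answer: -2894698/23541 ≈ -122.96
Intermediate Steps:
d(S, r) = 0
C(Z) = Z (C(Z) = Z - 1*0 = Z + 0 = Z)
3372/C(-28) - 42635/16815 = 3372/(-28) - 42635/16815 = 3372*(-1/28) - 42635*1/16815 = -843/7 - 8527/3363 = -2894698/23541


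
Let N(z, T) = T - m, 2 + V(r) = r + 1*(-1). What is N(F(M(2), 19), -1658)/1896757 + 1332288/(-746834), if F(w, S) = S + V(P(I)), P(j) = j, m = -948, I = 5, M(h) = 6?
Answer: -1263778421078/708281308669 ≈ -1.7843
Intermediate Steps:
V(r) = -3 + r (V(r) = -2 + (r + 1*(-1)) = -2 + (r - 1) = -2 + (-1 + r) = -3 + r)
F(w, S) = 2 + S (F(w, S) = S + (-3 + 5) = S + 2 = 2 + S)
N(z, T) = 948 + T (N(z, T) = T - 1*(-948) = T + 948 = 948 + T)
N(F(M(2), 19), -1658)/1896757 + 1332288/(-746834) = (948 - 1658)/1896757 + 1332288/(-746834) = -710*1/1896757 + 1332288*(-1/746834) = -710/1896757 - 666144/373417 = -1263778421078/708281308669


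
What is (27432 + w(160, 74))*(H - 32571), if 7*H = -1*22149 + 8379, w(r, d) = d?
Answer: -6650043102/7 ≈ -9.5001e+8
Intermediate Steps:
H = -13770/7 (H = (-1*22149 + 8379)/7 = (-22149 + 8379)/7 = (1/7)*(-13770) = -13770/7 ≈ -1967.1)
(27432 + w(160, 74))*(H - 32571) = (27432 + 74)*(-13770/7 - 32571) = 27506*(-241767/7) = -6650043102/7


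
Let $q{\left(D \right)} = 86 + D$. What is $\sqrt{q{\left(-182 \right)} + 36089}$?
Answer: $\sqrt{35993} \approx 189.72$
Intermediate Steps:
$\sqrt{q{\left(-182 \right)} + 36089} = \sqrt{\left(86 - 182\right) + 36089} = \sqrt{-96 + 36089} = \sqrt{35993}$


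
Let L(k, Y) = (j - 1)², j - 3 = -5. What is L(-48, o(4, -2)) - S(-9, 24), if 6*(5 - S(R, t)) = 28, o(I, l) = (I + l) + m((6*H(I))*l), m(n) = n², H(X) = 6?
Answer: 26/3 ≈ 8.6667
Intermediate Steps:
j = -2 (j = 3 - 5 = -2)
o(I, l) = I + l + 1296*l² (o(I, l) = (I + l) + ((6*6)*l)² = (I + l) + (36*l)² = (I + l) + 1296*l² = I + l + 1296*l²)
S(R, t) = ⅓ (S(R, t) = 5 - ⅙*28 = 5 - 14/3 = ⅓)
L(k, Y) = 9 (L(k, Y) = (-2 - 1)² = (-3)² = 9)
L(-48, o(4, -2)) - S(-9, 24) = 9 - 1*⅓ = 9 - ⅓ = 26/3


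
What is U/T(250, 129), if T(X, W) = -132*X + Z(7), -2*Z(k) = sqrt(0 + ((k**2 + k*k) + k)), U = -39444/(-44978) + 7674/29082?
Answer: -1094332492000/31654813980170719 + 49742386*sqrt(105)/94964441940512157 ≈ -3.4565e-5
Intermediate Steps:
U = 124355965/109004183 (U = -39444*(-1/44978) + 7674*(1/29082) = 19722/22489 + 1279/4847 = 124355965/109004183 ≈ 1.1408)
Z(k) = -sqrt(k + 2*k**2)/2 (Z(k) = -sqrt(0 + ((k**2 + k*k) + k))/2 = -sqrt(0 + ((k**2 + k**2) + k))/2 = -sqrt(0 + (2*k**2 + k))/2 = -sqrt(0 + (k + 2*k**2))/2 = -sqrt(k + 2*k**2)/2)
T(X, W) = -132*X - sqrt(105)/2 (T(X, W) = -132*X - sqrt(7)*sqrt(1 + 2*7)/2 = -132*X - sqrt(7)*sqrt(1 + 14)/2 = -132*X - sqrt(105)/2)
U/T(250, 129) = 124355965/(109004183*(-132*250 - sqrt(105)/2)) = 124355965/(109004183*(-33000 - sqrt(105)/2))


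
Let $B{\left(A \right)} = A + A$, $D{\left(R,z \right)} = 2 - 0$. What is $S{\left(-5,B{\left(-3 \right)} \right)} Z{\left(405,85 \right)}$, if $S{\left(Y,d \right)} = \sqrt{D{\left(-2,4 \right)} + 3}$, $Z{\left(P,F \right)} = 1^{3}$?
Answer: $\sqrt{5} \approx 2.2361$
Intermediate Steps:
$Z{\left(P,F \right)} = 1$
$D{\left(R,z \right)} = 2$ ($D{\left(R,z \right)} = 2 + 0 = 2$)
$B{\left(A \right)} = 2 A$
$S{\left(Y,d \right)} = \sqrt{5}$ ($S{\left(Y,d \right)} = \sqrt{2 + 3} = \sqrt{5}$)
$S{\left(-5,B{\left(-3 \right)} \right)} Z{\left(405,85 \right)} = \sqrt{5} \cdot 1 = \sqrt{5}$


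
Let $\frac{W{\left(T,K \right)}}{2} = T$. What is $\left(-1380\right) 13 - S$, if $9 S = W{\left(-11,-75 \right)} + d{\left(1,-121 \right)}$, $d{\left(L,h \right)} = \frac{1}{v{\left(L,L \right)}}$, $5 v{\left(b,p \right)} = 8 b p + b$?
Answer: $- \frac{1452947}{81} \approx -17938.0$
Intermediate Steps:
$v{\left(b,p \right)} = \frac{b}{5} + \frac{8 b p}{5}$ ($v{\left(b,p \right)} = \frac{8 b p + b}{5} = \frac{b + 8 b p}{5} = \frac{b}{5} + \frac{8 b p}{5}$)
$W{\left(T,K \right)} = 2 T$
$d{\left(L,h \right)} = \frac{5}{L \left(1 + 8 L\right)}$ ($d{\left(L,h \right)} = \frac{1}{\frac{1}{5} L \left(1 + 8 L\right)} = \frac{5}{L \left(1 + 8 L\right)}$)
$S = - \frac{193}{81}$ ($S = \frac{2 \left(-11\right) + \frac{5}{1 \left(1 + 8 \cdot 1\right)}}{9} = \frac{-22 + 5 \cdot 1 \frac{1}{1 + 8}}{9} = \frac{-22 + 5 \cdot 1 \cdot \frac{1}{9}}{9} = \frac{-22 + \frac{5}{9}}{9} = \frac{1}{9} \left(- \frac{193}{9}\right) = - \frac{193}{81} \approx -2.3827$)
$\left(-1380\right) 13 - S = \left(-1380\right) 13 - - \frac{193}{81} = -17940 + \frac{193}{81} = - \frac{1452947}{81}$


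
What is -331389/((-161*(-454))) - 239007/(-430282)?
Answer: -31280186010/7862758127 ≈ -3.9783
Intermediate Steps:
-331389/((-161*(-454))) - 239007/(-430282) = -331389/73094 - 239007*(-1/430282) = -331389*1/73094 + 239007/430282 = -331389/73094 + 239007/430282 = -31280186010/7862758127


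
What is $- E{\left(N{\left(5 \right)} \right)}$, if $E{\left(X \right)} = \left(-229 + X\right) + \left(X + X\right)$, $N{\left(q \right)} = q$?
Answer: $214$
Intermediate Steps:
$E{\left(X \right)} = -229 + 3 X$ ($E{\left(X \right)} = \left(-229 + X\right) + 2 X = -229 + 3 X$)
$- E{\left(N{\left(5 \right)} \right)} = - (-229 + 3 \cdot 5) = - (-229 + 15) = \left(-1\right) \left(-214\right) = 214$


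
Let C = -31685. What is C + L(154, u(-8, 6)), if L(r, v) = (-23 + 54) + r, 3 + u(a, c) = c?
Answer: -31500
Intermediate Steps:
u(a, c) = -3 + c
L(r, v) = 31 + r
C + L(154, u(-8, 6)) = -31685 + (31 + 154) = -31685 + 185 = -31500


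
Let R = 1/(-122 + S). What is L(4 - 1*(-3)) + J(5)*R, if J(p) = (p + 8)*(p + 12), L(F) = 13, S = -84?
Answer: 2457/206 ≈ 11.927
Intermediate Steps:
R = -1/206 (R = 1/(-122 - 84) = 1/(-206) = -1/206 ≈ -0.0048544)
J(p) = (8 + p)*(12 + p)
L(4 - 1*(-3)) + J(5)*R = 13 + (96 + 5**2 + 20*5)*(-1/206) = 13 + (96 + 25 + 100)*(-1/206) = 13 + 221*(-1/206) = 13 - 221/206 = 2457/206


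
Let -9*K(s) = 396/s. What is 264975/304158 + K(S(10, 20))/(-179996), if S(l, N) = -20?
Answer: 39744809127/45622686140 ≈ 0.87116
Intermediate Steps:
K(s) = -44/s
264975/304158 + K(S(10, 20))/(-179996) = 264975/304158 - 44/(-20)/(-179996) = 264975*(1/304158) - 44*(-1/20)*(-1/179996) = 88325/101386 + (11/5)*(-1/179996) = 88325/101386 - 11/899980 = 39744809127/45622686140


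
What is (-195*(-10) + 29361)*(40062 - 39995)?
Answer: 2097837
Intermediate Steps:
(-195*(-10) + 29361)*(40062 - 39995) = (1950 + 29361)*67 = 31311*67 = 2097837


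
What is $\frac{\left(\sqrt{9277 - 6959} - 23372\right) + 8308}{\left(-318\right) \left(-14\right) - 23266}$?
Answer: $\frac{7532}{9407} - \frac{\sqrt{2318}}{18814} \approx 0.79812$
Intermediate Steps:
$\frac{\left(\sqrt{9277 - 6959} - 23372\right) + 8308}{\left(-318\right) \left(-14\right) - 23266} = \frac{\left(\sqrt{2318} - 23372\right) + 8308}{4452 - 23266} = \frac{\left(-23372 + \sqrt{2318}\right) + 8308}{-18814} = \left(-15064 + \sqrt{2318}\right) \left(- \frac{1}{18814}\right) = \frac{7532}{9407} - \frac{\sqrt{2318}}{18814}$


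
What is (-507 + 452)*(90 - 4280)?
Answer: 230450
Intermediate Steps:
(-507 + 452)*(90 - 4280) = -55*(-4190) = 230450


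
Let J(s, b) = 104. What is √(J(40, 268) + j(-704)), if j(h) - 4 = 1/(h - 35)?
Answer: √58980329/739 ≈ 10.392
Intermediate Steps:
j(h) = 4 + 1/(-35 + h) (j(h) = 4 + 1/(h - 35) = 4 + 1/(-35 + h))
√(J(40, 268) + j(-704)) = √(104 + (-139 + 4*(-704))/(-35 - 704)) = √(104 + (-139 - 2816)/(-739)) = √(104 - 1/739*(-2955)) = √(104 + 2955/739) = √(79811/739) = √58980329/739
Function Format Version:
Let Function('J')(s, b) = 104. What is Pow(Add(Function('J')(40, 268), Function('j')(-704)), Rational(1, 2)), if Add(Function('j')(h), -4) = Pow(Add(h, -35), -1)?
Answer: Mul(Rational(1, 739), Pow(58980329, Rational(1, 2))) ≈ 10.392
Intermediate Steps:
Function('j')(h) = Add(4, Pow(Add(-35, h), -1)) (Function('j')(h) = Add(4, Pow(Add(h, -35), -1)) = Add(4, Pow(Add(-35, h), -1)))
Pow(Add(Function('J')(40, 268), Function('j')(-704)), Rational(1, 2)) = Pow(Add(104, Mul(Pow(Add(-35, -704), -1), Add(-139, Mul(4, -704)))), Rational(1, 2)) = Pow(Add(104, Mul(Pow(-739, -1), Add(-139, -2816))), Rational(1, 2)) = Pow(Add(104, Mul(Rational(-1, 739), -2955)), Rational(1, 2)) = Pow(Add(104, Rational(2955, 739)), Rational(1, 2)) = Pow(Rational(79811, 739), Rational(1, 2)) = Mul(Rational(1, 739), Pow(58980329, Rational(1, 2)))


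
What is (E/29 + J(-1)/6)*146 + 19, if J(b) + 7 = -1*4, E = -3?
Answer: -22948/87 ≈ -263.77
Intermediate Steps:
J(b) = -11 (J(b) = -7 - 1*4 = -7 - 4 = -11)
(E/29 + J(-1)/6)*146 + 19 = (-3/29 - 11/6)*146 + 19 = -337/174*146 + 19 = -24601/87 + 19 = -22948/87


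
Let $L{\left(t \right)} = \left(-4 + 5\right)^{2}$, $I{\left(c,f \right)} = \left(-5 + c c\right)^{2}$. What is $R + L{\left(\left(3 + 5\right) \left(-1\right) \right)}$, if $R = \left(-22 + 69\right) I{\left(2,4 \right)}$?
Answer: $48$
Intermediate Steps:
$I{\left(c,f \right)} = \left(-5 + c^{2}\right)^{2}$
$L{\left(t \right)} = 1$ ($L{\left(t \right)} = 1^{2} = 1$)
$R = 47$ ($R = \left(-22 + 69\right) \left(-5 + 2^{2}\right)^{2} = 47 \left(-5 + 4\right)^{2} = 47 \left(-1\right)^{2} = 47 \cdot 1 = 47$)
$R + L{\left(\left(3 + 5\right) \left(-1\right) \right)} = 47 + 1 = 48$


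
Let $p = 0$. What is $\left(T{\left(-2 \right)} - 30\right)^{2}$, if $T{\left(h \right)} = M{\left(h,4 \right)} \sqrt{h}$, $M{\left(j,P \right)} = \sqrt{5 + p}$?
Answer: $\left(30 - i \sqrt{10}\right)^{2} \approx 890.0 - 189.74 i$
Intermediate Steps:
$M{\left(j,P \right)} = \sqrt{5}$ ($M{\left(j,P \right)} = \sqrt{5 + 0} = \sqrt{5}$)
$T{\left(h \right)} = \sqrt{5} \sqrt{h}$
$\left(T{\left(-2 \right)} - 30\right)^{2} = \left(\sqrt{5} \sqrt{-2} - 30\right)^{2} = \left(\sqrt{5} i \sqrt{2} - 30\right)^{2} = \left(i \sqrt{10} - 30\right)^{2} = \left(-30 + i \sqrt{10}\right)^{2}$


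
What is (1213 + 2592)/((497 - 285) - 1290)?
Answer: -3805/1078 ≈ -3.5297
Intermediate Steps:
(1213 + 2592)/((497 - 285) - 1290) = 3805/(212 - 1290) = 3805/(-1078) = 3805*(-1/1078) = -3805/1078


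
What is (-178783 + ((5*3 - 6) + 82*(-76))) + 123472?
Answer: -61534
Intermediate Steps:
(-178783 + ((5*3 - 6) + 82*(-76))) + 123472 = (-178783 + ((15 - 6) - 6232)) + 123472 = (-178783 + (9 - 6232)) + 123472 = (-178783 - 6223) + 123472 = -185006 + 123472 = -61534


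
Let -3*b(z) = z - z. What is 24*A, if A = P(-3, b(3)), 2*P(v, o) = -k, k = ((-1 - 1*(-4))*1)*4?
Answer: -144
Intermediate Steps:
b(z) = 0 (b(z) = -(z - z)/3 = -⅓*0 = 0)
k = 12 (k = ((-1 + 4)*1)*4 = (3*1)*4 = 3*4 = 12)
P(v, o) = -6 (P(v, o) = (-1*12)/2 = (½)*(-12) = -6)
A = -6
24*A = 24*(-6) = -144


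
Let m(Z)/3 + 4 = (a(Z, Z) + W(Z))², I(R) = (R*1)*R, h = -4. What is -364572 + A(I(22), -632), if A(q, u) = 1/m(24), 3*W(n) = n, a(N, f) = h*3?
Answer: -13124591/36 ≈ -3.6457e+5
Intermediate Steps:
a(N, f) = -12 (a(N, f) = -4*3 = -12)
I(R) = R² (I(R) = R*R = R²)
W(n) = n/3
m(Z) = -12 + 3*(-12 + Z/3)²
A(q, u) = 1/36 (A(q, u) = 1/(-12 + (-36 + 24)²/3) = 1/(-12 + (⅓)*(-12)²) = 1/(-12 + (⅓)*144) = 1/(-12 + 48) = 1/36)
-364572 + A(I(22), -632) = -364572 + 1/36 = -13124591/36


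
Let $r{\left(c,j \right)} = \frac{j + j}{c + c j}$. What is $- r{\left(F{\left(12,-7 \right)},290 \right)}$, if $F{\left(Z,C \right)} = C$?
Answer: $\frac{580}{2037} \approx 0.28473$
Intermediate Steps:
$r{\left(c,j \right)} = \frac{2 j}{c + c j}$
$- r{\left(F{\left(12,-7 \right)},290 \right)} = - \frac{2 \cdot 290}{\left(-7\right) \left(1 + 290\right)} = - \frac{2 \cdot 290 \left(-1\right)}{7 \cdot 291} = \left(-1\right) \left(- \frac{580}{2037}\right) = \frac{580}{2037}$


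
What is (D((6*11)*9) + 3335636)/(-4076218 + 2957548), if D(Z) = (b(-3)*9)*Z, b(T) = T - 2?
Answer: -1654453/559335 ≈ -2.9579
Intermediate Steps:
b(T) = -2 + T
D(Z) = -45*Z (D(Z) = ((-2 - 3)*9)*Z = (-5*9)*Z = -45*Z)
(D((6*11)*9) + 3335636)/(-4076218 + 2957548) = (-45*6*11*9 + 3335636)/(-4076218 + 2957548) = (-2970*9 + 3335636)/(-1118670) = (-45*594 + 3335636)*(-1/1118670) = (-26730 + 3335636)*(-1/1118670) = 3308906*(-1/1118670) = -1654453/559335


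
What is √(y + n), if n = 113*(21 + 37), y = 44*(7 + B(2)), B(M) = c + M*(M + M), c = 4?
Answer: √7390 ≈ 85.965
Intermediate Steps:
B(M) = 4 + 2*M² (B(M) = 4 + M*(M + M) = 4 + M*(2*M) = 4 + 2*M²)
y = 836 (y = 44*(7 + (4 + 2*2²)) = 44*(7 + (4 + 2*4)) = 44*(7 + (4 + 8)) = 44*(7 + 12) = 44*19 = 836)
n = 6554 (n = 113*58 = 6554)
√(y + n) = √(836 + 6554) = √7390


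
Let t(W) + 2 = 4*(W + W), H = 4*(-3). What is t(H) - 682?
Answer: -780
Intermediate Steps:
H = -12
t(W) = -2 + 8*W (t(W) = -2 + 4*(W + W) = -2 + 4*(2*W) = -2 + 8*W)
t(H) - 682 = (-2 + 8*(-12)) - 682 = (-2 - 96) - 62*11 = -98 - 682 = -780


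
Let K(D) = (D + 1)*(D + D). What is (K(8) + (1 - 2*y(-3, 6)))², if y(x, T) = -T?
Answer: 24649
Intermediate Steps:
K(D) = 2*D*(1 + D) (K(D) = (1 + D)*(2*D) = 2*D*(1 + D))
(K(8) + (1 - 2*y(-3, 6)))² = (2*8*(1 + 8) + (1 - (-2)*6))² = (2*8*9 + (1 - 2*(-6)))² = (144 + (1 + 12))² = (144 + 13)² = 157² = 24649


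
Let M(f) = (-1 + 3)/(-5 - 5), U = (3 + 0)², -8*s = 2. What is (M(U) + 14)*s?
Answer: -69/20 ≈ -3.4500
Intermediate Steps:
s = -¼ (s = -⅛*2 = -¼ ≈ -0.25000)
U = 9 (U = 3² = 9)
M(f) = -⅕ (M(f) = 2/(-10) = 2*(-⅒) = -⅕)
(M(U) + 14)*s = (-⅕ + 14)*(-¼) = (69/5)*(-¼) = -69/20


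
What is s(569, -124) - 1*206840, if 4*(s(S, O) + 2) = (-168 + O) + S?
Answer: -827091/4 ≈ -2.0677e+5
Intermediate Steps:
s(S, O) = -44 + O/4 + S/4 (s(S, O) = -2 + ((-168 + O) + S)/4 = -2 + (-168 + O + S)/4 = -2 + (-42 + O/4 + S/4) = -44 + O/4 + S/4)
s(569, -124) - 1*206840 = (-44 + (¼)*(-124) + (¼)*569) - 1*206840 = (-44 - 31 + 569/4) - 206840 = 269/4 - 206840 = -827091/4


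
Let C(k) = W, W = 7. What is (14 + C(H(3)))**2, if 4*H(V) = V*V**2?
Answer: 441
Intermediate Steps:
H(V) = V**3/4 (H(V) = (V*V**2)/4 = V**3/4)
C(k) = 7
(14 + C(H(3)))**2 = (14 + 7)**2 = 21**2 = 441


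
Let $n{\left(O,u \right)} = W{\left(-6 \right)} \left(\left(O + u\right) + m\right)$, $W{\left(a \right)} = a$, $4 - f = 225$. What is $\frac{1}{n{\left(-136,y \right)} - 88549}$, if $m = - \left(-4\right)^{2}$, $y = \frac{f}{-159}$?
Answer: $- \frac{53}{4645203} \approx -1.141 \cdot 10^{-5}$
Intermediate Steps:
$f = -221$ ($f = 4 - 225 = -221$)
$y = \frac{221}{159}$ ($y = - \frac{221}{-159} = \left(-221\right) \left(- \frac{1}{159}\right) = \frac{221}{159} \approx 1.3899$)
$m = -16$ ($m = \left(-1\right) 16 = -16$)
$n{\left(O,u \right)} = 96 - 6 O - 6 u$ ($n{\left(O,u \right)} = - 6 \left(\left(O + u\right) - 16\right) = - 6 \left(-16 + O + u\right) = 96 - 6 O - 6 u$)
$\frac{1}{n{\left(-136,y \right)} - 88549} = \frac{1}{\left(96 - -816 - \frac{442}{53}\right) - 88549} = \frac{1}{\left(96 + 816 - \frac{442}{53}\right) - 88549} = \frac{1}{\frac{47894}{53} - 88549} = \frac{1}{- \frac{4645203}{53}} = - \frac{53}{4645203}$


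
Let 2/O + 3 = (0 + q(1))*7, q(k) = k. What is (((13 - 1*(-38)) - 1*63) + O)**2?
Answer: 529/4 ≈ 132.25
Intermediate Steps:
O = 1/2 (O = 2/(-3 + (0 + 1)*7) = 2/(-3 + 1*7) = 2/(-3 + 7) = 2/4 = 2*(1/4) = 1/2 ≈ 0.50000)
(((13 - 1*(-38)) - 1*63) + O)**2 = (((13 - 1*(-38)) - 1*63) + 1/2)**2 = (((13 + 38) - 63) + 1/2)**2 = ((51 - 63) + 1/2)**2 = (-12 + 1/2)**2 = (-23/2)**2 = 529/4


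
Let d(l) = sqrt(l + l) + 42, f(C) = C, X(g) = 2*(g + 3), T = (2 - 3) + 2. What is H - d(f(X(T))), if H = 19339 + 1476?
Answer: 20769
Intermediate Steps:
T = 1 (T = -1 + 2 = 1)
H = 20815
X(g) = 6 + 2*g (X(g) = 2*(3 + g) = 6 + 2*g)
d(l) = 42 + sqrt(2)*sqrt(l) (d(l) = sqrt(2*l) + 42 = sqrt(2)*sqrt(l) + 42 = 42 + sqrt(2)*sqrt(l))
H - d(f(X(T))) = 20815 - (42 + sqrt(2)*sqrt(6 + 2*1)) = 20815 - (42 + sqrt(2)*sqrt(6 + 2)) = 20815 - (42 + sqrt(2)*sqrt(8)) = 20815 - (42 + sqrt(2)*(2*sqrt(2))) = 20815 - (42 + 4) = 20815 - 1*46 = 20815 - 46 = 20769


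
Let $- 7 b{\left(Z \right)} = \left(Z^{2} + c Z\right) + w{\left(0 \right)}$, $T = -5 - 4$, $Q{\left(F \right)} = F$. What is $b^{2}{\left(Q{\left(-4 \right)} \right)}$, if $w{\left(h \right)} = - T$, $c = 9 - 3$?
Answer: $\frac{1}{49} \approx 0.020408$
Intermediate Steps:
$c = 6$ ($c = 9 - 3 = 6$)
$T = -9$ ($T = -5 - 4 = -9$)
$w{\left(h \right)} = 9$ ($w{\left(h \right)} = \left(-1\right) \left(-9\right) = 9$)
$b{\left(Z \right)} = - \frac{9}{7} - \frac{6 Z}{7} - \frac{Z^{2}}{7}$ ($b{\left(Z \right)} = - \frac{\left(Z^{2} + 6 Z\right) + 9}{7} = - \frac{9 + Z^{2} + 6 Z}{7} = - \frac{9}{7} - \frac{6 Z}{7} - \frac{Z^{2}}{7}$)
$b^{2}{\left(Q{\left(-4 \right)} \right)} = \left(- \frac{9}{7} - - \frac{24}{7} - \frac{\left(-4\right)^{2}}{7}\right)^{2} = \left(- \frac{9}{7} + \frac{24}{7} - \frac{16}{7}\right)^{2} = \left(- \frac{1}{7}\right)^{2} = \frac{1}{49}$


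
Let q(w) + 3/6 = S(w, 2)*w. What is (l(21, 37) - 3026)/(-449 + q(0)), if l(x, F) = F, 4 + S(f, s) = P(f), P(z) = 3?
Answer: 5978/899 ≈ 6.6496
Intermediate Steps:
S(f, s) = -1 (S(f, s) = -4 + 3 = -1)
q(w) = -½ - w
(l(21, 37) - 3026)/(-449 + q(0)) = (37 - 3026)/(-449 + (-½ - 1*0)) = -2989/(-449 + (-½ + 0)) = -2989/(-449 - ½) = -2989/(-899/2) = -2989*(-2/899) = 5978/899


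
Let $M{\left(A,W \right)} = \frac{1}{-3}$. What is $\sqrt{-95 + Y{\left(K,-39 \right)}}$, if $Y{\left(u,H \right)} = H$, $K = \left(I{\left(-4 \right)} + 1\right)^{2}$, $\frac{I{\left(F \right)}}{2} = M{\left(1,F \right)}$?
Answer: $i \sqrt{134} \approx 11.576 i$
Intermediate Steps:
$M{\left(A,W \right)} = - \frac{1}{3}$
$I{\left(F \right)} = - \frac{2}{3}$ ($I{\left(F \right)} = 2 \left(- \frac{1}{3}\right) = - \frac{2}{3}$)
$K = \frac{1}{9}$ ($K = \left(- \frac{2}{3} + 1\right)^{2} = \left(\frac{1}{3}\right)^{2} = \frac{1}{9} \approx 0.11111$)
$\sqrt{-95 + Y{\left(K,-39 \right)}} = \sqrt{-95 - 39} = \sqrt{-134} = i \sqrt{134}$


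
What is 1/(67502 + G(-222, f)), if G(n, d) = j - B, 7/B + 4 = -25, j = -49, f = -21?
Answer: 29/1956144 ≈ 1.4825e-5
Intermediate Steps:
B = -7/29 (B = 7/(-4 - 25) = 7/(-29) = 7*(-1/29) = -7/29 ≈ -0.24138)
G(n, d) = -1414/29 (G(n, d) = -49 - 1*(-7/29) = -49 + 7/29 = -1414/29)
1/(67502 + G(-222, f)) = 1/(67502 - 1414/29) = 1/(1956144/29) = 29/1956144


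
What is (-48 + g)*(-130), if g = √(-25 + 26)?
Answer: 6110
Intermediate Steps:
g = 1 (g = √1 = 1)
(-48 + g)*(-130) = (-48 + 1)*(-130) = -47*(-130) = 6110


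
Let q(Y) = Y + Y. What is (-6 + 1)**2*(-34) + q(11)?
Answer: -828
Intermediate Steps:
q(Y) = 2*Y
(-6 + 1)**2*(-34) + q(11) = (-6 + 1)**2*(-34) + 2*11 = (-5)**2*(-34) + 22 = 25*(-34) + 22 = -850 + 22 = -828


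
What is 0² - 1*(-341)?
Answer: 341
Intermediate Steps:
0² - 1*(-341) = 0 + 341 = 341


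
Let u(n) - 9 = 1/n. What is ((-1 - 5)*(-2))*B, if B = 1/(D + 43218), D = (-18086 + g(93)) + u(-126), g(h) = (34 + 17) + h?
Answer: 1512/3185909 ≈ 0.00047459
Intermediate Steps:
u(n) = 9 + 1/n
g(h) = 51 + h
D = -2259559/126 (D = (-18086 + (51 + 93)) + (9 + 1/(-126)) = (-18086 + 144) + (9 - 1/126) = -17942 + 1133/126 = -2259559/126 ≈ -17933.)
B = 126/3185909 (B = 1/(-2259559/126 + 43218) = 1/(3185909/126) = 126/3185909 ≈ 3.9549e-5)
((-1 - 5)*(-2))*B = ((-1 - 5)*(-2))*(126/3185909) = -6*(-2)*(126/3185909) = 12*(126/3185909) = 1512/3185909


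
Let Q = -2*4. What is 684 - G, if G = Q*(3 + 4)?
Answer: 740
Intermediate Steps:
Q = -8
G = -56 (G = -8*(3 + 4) = -8*7 = -56)
684 - G = 684 - 1*(-56) = 684 + 56 = 740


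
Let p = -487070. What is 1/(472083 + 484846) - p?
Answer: 466091408031/956929 ≈ 4.8707e+5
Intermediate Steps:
1/(472083 + 484846) - p = 1/(472083 + 484846) - 1*(-487070) = 1/956929 + 487070 = 466091408031/956929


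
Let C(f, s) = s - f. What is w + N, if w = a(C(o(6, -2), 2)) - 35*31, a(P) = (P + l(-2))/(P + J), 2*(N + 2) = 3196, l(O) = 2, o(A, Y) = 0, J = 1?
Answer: 1537/3 ≈ 512.33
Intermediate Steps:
N = 1596 (N = -2 + (1/2)*3196 = -2 + 1598 = 1596)
a(P) = (2 + P)/(1 + P) (a(P) = (P + 2)/(P + 1) = (2 + P)/(1 + P))
w = -3251/3 (w = (2 + (2 - 1*0))/(1 + (2 - 1*0)) - 35*31 = (2 + (2 + 0))/(1 + (2 + 0)) - 1085 = (2 + 2)/(1 + 2) - 1085 = 4/3 - 1085 = -3251/3 ≈ -1083.7)
w + N = -3251/3 + 1596 = 1537/3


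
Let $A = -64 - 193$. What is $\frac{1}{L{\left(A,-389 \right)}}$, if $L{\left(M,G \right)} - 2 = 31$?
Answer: $\frac{1}{33} \approx 0.030303$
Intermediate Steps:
$A = -257$
$L{\left(M,G \right)} = 33$ ($L{\left(M,G \right)} = 2 + 31 = 33$)
$\frac{1}{L{\left(A,-389 \right)}} = \frac{1}{33}$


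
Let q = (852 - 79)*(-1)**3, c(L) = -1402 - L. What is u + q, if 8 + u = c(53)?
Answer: -2236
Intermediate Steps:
u = -1463 (u = -8 + (-1402 - 1*53) = -8 + (-1402 - 53) = -8 - 1455 = -1463)
q = -773 (q = 773*(-1) = -773)
u + q = -1463 - 773 = -2236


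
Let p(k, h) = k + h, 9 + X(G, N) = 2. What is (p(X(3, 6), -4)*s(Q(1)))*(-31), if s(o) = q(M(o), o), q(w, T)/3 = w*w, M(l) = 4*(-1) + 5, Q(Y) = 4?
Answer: 1023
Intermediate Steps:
X(G, N) = -7 (X(G, N) = -9 + 2 = -7)
p(k, h) = h + k
M(l) = 1 (M(l) = -4 + 5 = 1)
q(w, T) = 3*w² (q(w, T) = 3*(w*w) = 3*w²)
s(o) = 3 (s(o) = 3*1² = 3*1 = 3)
(p(X(3, 6), -4)*s(Q(1)))*(-31) = ((-4 - 7)*3)*(-31) = -11*3*(-31) = -33*(-31) = 1023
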